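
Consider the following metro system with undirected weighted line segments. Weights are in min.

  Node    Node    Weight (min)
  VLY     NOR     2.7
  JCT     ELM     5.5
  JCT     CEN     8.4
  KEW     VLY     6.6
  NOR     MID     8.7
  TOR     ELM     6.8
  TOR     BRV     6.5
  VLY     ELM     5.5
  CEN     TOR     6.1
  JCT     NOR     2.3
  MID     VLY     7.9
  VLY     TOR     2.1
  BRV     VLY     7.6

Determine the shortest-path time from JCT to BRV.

Settle nodes by increasing distance from JCT:
JCT: 0
NOR: 2.3  (via JCT)
VLY: 5  (via NOR)
ELM: 5.5  (via JCT)
TOR: 7.1  (via VLY)
CEN: 8.4  (via JCT)
MID: 11  (via NOR)
KEW: 11.6  (via VLY)
BRV: 12.6  (via VLY)
Shortest route: JCT → NOR → VLY → BRV = 12.6 min.

12.6 min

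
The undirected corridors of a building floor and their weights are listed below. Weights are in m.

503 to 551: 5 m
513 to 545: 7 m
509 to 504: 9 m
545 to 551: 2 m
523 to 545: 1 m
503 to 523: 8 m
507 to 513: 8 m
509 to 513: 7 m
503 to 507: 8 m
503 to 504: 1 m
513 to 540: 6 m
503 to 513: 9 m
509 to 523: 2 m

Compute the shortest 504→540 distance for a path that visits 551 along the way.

Best 504 to 551: 504–503–551 costing 6
Shortest 551→540: 551–545–513–540 = 15
Total via 551: 6 + 15 = 21 m.

21 m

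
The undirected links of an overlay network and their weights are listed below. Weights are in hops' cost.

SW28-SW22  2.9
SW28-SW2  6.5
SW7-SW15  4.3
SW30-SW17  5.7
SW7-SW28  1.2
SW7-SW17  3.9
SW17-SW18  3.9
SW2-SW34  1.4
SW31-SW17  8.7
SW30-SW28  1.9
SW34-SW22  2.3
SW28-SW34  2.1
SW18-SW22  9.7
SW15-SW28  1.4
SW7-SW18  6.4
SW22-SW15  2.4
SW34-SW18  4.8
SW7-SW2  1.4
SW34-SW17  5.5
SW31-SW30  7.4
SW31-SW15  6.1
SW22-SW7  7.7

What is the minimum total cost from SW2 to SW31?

10.1 hops' cost

Running Dijkstra from SW2:
SW2: 0
SW34: 1.4  (via SW2)
SW7: 1.4  (via SW2)
SW28: 2.6  (via SW7)
SW22: 3.7  (via SW34)
SW15: 4  (via SW28)
SW30: 4.5  (via SW28)
SW17: 5.3  (via SW7)
SW18: 6.2  (via SW34)
SW31: 10.1  (via SW15)
Shortest route: SW2–SW7–SW28–SW15–SW31 = 10.1 hops' cost.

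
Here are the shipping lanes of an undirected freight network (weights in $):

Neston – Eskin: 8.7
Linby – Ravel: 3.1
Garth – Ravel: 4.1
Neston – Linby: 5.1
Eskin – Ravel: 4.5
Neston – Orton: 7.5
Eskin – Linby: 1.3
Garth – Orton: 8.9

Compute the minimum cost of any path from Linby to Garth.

$7.2

Enumerating some paths:
Linby - Eskin - Ravel - Garth: 1.3+4.5+4.1 = 9.9
Linby - Ravel - Garth: 3.1+4.1 = 7.2
Cheapest is Linby - Ravel - Garth at $7.2.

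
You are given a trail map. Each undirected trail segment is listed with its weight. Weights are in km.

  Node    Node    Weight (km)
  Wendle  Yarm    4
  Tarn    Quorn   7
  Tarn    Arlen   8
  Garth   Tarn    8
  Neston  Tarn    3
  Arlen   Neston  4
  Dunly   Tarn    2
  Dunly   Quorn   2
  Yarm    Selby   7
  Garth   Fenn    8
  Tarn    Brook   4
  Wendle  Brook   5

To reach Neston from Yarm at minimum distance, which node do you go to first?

Compare a few routes:
Yarm–Wendle–Brook–Tarn–Arlen–Neston: 4+5+4+8+4 = 25
Yarm–Wendle–Brook–Tarn–Neston: 4+5+4+3 = 16
Cheapest is Yarm–Wendle–Brook–Tarn–Neston at 16 km.
So from Yarm the first move is to Wendle.

Wendle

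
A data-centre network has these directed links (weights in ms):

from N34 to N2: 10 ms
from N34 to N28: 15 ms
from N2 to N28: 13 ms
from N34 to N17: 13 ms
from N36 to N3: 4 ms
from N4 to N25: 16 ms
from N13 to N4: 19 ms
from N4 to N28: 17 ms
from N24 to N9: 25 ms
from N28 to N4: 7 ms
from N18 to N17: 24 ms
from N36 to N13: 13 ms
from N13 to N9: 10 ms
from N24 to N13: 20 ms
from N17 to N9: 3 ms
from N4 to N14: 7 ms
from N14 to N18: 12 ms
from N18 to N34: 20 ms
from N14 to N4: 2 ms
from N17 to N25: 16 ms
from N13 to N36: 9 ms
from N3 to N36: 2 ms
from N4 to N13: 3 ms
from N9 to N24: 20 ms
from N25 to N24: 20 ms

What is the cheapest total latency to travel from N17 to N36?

Running Dijkstra from N17:
N17: 0
N9: 3  (via N17)
N25: 16  (via N17)
N24: 23  (via N9)
N13: 43  (via N24)
N36: 52  (via N13)
Shortest route: N17 → N9 → N24 → N13 → N36 = 52 ms.

52 ms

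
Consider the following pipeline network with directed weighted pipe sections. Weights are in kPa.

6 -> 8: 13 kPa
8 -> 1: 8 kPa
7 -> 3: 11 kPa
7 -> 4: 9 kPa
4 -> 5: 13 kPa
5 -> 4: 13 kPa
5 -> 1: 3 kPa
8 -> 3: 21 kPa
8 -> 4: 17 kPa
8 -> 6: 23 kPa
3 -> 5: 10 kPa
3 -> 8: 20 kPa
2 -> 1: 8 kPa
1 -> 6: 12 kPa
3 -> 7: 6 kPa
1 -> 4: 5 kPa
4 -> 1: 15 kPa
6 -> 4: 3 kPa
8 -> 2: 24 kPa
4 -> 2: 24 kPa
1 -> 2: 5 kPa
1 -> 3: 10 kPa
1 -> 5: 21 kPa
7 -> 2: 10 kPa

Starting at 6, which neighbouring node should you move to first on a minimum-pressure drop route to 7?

Candidate routes:
6 → 4 → 1 → 3 → 7: 3+15+10+6 = 34
6 → 4 → 5 → 1 → 3 → 7: 3+13+3+10+6 = 35
The minimum is 34 kPa via 6 → 4 → 1 → 3 → 7.
So from 6 the first move is to 4.

4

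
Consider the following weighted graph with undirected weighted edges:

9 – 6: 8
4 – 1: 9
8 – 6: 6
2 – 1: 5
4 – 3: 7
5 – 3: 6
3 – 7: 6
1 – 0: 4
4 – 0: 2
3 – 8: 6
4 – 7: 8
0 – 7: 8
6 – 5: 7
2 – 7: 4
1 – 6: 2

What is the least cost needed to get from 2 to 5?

Running Dijkstra from 2:
2: 0
7: 4  (via 2)
1: 5  (via 2)
6: 7  (via 1)
0: 9  (via 1)
3: 10  (via 7)
4: 11  (via 0)
8: 13  (via 6)
5: 14  (via 6)
Shortest route: 2 → 1 → 6 → 5 = 14.

14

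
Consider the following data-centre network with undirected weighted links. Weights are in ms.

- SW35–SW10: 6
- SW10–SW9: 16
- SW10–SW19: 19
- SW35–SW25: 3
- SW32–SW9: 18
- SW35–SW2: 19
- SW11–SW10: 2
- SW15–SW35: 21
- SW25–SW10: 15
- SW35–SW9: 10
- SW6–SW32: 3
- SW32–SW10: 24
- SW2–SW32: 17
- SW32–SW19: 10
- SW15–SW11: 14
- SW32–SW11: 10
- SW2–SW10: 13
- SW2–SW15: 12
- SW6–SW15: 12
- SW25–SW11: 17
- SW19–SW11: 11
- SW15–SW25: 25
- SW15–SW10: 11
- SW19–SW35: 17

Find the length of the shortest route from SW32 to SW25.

21 ms

Running Dijkstra from SW32:
SW32: 0
SW6: 3  (via SW32)
SW11: 10  (via SW32)
SW19: 10  (via SW32)
SW10: 12  (via SW11)
SW15: 15  (via SW6)
SW2: 17  (via SW32)
SW35: 18  (via SW10)
SW9: 18  (via SW32)
SW25: 21  (via SW35)
Shortest route: SW32 → SW11 → SW10 → SW35 → SW25 = 21 ms.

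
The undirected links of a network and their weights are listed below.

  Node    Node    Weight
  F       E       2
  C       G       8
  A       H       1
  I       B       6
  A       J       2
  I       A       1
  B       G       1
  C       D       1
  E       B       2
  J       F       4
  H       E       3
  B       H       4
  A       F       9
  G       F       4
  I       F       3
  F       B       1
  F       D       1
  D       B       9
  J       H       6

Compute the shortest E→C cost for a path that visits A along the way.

Shortest E→A: E–H–A = 4
Shortest A→C: A–I–F–D–C = 6
Total via A: 4 + 6 = 10.

10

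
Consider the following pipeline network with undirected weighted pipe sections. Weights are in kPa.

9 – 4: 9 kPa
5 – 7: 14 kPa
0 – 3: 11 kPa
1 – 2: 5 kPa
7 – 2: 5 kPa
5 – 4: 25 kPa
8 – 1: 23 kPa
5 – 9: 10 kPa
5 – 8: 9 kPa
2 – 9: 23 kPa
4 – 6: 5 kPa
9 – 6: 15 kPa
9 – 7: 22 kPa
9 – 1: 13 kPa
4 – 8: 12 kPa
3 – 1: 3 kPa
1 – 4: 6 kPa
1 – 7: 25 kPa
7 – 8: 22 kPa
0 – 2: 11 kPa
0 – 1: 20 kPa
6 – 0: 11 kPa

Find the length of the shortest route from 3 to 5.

Shortest distances from 3:
3: 0
1: 3  (via 3)
2: 8  (via 1)
4: 9  (via 1)
0: 11  (via 3)
7: 13  (via 2)
6: 14  (via 4)
9: 16  (via 1)
8: 21  (via 4)
5: 26  (via 9)
Shortest route: 3 → 1 → 9 → 5 = 26 kPa.

26 kPa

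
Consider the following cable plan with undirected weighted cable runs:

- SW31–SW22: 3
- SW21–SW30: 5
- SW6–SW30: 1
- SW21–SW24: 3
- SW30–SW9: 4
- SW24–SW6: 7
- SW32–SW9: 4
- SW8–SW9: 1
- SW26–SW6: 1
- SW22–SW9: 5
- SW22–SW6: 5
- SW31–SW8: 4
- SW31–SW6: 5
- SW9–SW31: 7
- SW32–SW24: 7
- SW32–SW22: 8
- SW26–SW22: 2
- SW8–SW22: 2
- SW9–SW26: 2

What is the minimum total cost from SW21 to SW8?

Enumerating some paths:
SW21 - SW30 - SW6 - SW26 - SW22 - SW8: 5+1+1+2+2 = 11
SW21 - SW30 - SW9 - SW8: 5+4+1 = 10
Cheapest is SW21 - SW30 - SW9 - SW8 at 10.

10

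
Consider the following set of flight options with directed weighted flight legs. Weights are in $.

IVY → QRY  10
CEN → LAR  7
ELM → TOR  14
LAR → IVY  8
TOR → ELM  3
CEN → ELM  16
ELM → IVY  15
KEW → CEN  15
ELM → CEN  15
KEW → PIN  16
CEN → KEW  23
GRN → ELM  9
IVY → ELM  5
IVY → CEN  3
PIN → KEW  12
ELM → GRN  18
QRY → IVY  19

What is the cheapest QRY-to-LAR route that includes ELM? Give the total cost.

Shortest QRY→ELM: QRY → IVY → ELM = 24
Best ELM to LAR: ELM → CEN → LAR costing 22
Total via ELM: 24 + 22 = $46.

$46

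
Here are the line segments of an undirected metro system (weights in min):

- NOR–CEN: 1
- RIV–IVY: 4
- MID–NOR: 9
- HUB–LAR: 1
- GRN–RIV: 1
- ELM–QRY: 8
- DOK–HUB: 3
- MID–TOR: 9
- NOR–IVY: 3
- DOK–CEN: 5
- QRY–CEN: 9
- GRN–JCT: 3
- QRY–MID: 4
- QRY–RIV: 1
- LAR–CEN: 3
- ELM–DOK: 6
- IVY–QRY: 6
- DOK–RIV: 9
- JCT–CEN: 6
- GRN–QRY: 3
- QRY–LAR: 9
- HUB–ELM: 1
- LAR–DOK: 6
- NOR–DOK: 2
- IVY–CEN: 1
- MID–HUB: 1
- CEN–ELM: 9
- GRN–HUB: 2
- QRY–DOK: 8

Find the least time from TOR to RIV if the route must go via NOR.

21 min

Shortest TOR→NOR: TOR → MID → HUB → DOK → NOR = 15
Best NOR to RIV: NOR → CEN → IVY → RIV costing 6
Total via NOR: 15 + 6 = 21 min.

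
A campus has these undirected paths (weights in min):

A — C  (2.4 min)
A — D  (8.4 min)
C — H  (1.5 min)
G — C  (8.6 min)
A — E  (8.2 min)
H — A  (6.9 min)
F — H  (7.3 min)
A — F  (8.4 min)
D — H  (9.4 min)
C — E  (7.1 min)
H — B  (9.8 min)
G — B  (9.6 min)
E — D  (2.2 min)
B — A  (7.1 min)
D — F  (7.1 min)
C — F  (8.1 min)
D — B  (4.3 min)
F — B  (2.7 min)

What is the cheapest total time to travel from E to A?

8.2 min

Enumerating some paths:
E - C - A: 7.1+2.4 = 9.5
E - A: 8.2 = 8.2
The minimum is 8.2 min via E - A.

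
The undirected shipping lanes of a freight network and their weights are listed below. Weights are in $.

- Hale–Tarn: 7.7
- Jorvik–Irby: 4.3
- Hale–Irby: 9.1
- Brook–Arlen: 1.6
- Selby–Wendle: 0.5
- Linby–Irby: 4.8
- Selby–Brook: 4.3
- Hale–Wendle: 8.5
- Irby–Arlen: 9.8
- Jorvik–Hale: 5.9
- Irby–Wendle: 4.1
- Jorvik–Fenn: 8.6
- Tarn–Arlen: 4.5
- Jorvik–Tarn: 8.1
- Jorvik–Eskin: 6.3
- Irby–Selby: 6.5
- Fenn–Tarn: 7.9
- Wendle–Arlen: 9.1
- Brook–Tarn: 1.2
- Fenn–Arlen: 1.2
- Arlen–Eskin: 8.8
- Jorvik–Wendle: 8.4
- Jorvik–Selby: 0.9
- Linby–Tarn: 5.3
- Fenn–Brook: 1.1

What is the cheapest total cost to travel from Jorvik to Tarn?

$6.4

Settle nodes by increasing distance from Jorvik:
Jorvik: 0
Selby: 0.9  (via Jorvik)
Wendle: 1.4  (via Selby)
Irby: 4.3  (via Jorvik)
Brook: 5.2  (via Selby)
Hale: 5.9  (via Jorvik)
Fenn: 6.3  (via Brook)
Eskin: 6.3  (via Jorvik)
Tarn: 6.4  (via Brook)
Shortest route: Jorvik → Selby → Brook → Tarn = $6.4.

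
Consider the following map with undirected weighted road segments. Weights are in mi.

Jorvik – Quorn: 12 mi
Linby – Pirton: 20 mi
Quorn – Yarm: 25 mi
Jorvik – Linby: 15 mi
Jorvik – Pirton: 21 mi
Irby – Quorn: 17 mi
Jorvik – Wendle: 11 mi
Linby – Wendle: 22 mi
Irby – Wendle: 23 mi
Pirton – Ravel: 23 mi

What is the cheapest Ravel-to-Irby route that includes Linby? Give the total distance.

Best Ravel to Linby: Ravel–Pirton–Linby costing 43
Best Linby to Irby: Linby–Jorvik–Quorn–Irby costing 44
Total via Linby: 43 + 44 = 87 mi.

87 mi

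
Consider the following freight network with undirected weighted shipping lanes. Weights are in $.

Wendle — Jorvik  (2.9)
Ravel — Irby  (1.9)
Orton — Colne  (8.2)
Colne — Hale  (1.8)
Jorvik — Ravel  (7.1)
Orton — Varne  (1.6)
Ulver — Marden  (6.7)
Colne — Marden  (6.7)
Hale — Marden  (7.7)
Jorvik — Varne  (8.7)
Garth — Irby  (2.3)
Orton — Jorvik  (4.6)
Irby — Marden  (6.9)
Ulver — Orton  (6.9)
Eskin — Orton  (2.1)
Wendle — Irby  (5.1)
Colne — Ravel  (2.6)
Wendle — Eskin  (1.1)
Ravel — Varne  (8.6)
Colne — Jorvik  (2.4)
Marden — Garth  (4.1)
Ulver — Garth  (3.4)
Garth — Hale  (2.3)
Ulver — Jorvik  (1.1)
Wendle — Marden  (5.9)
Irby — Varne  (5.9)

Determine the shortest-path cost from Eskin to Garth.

Compare a few routes:
Eskin–Wendle–Jorvik–Ulver–Garth: 1.1+2.9+1.1+3.4 = 8.5
Eskin–Wendle–Jorvik–Colne–Hale–Garth: 1.1+2.9+2.4+1.8+2.3 = 10.5
The minimum is $8.5 via Eskin–Wendle–Jorvik–Ulver–Garth.

$8.5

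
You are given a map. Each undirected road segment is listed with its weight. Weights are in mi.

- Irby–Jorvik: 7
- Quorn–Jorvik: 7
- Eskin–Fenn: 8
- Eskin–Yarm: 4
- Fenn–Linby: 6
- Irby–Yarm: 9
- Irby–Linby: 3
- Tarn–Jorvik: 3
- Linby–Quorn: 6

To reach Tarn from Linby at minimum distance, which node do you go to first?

Compare a few routes:
Linby → Quorn → Jorvik → Tarn: 6+7+3 = 16
Linby → Irby → Jorvik → Tarn: 3+7+3 = 13
The minimum is 13 mi via Linby → Irby → Jorvik → Tarn.
So from Linby the first move is to Irby.

Irby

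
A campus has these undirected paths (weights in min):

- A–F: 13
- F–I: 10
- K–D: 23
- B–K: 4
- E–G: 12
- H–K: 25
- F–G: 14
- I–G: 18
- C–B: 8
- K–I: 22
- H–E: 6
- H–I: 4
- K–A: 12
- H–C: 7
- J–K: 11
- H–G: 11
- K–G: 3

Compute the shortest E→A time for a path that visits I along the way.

33 min

Shortest E→I: E–H–I = 10
Shortest I→A: I–F–A = 23
Total via I: 10 + 23 = 33 min.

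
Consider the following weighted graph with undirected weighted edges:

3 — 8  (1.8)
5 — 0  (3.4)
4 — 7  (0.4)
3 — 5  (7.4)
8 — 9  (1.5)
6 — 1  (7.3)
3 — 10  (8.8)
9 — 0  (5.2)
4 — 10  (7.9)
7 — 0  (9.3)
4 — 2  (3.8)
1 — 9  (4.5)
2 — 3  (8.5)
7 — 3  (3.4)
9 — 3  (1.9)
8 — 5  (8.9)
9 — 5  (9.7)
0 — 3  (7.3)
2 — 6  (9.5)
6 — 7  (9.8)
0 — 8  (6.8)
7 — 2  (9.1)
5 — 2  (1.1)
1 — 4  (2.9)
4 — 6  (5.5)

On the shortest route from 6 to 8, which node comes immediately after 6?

4

Candidate routes:
6–4–7–3–9–8: 5.5+0.4+3.4+1.9+1.5 = 12.7
6–4–7–3–8: 5.5+0.4+3.4+1.8 = 11.1
Cheapest is 6–4–7–3–8 at 11.1.
So from 6 the first move is to 4.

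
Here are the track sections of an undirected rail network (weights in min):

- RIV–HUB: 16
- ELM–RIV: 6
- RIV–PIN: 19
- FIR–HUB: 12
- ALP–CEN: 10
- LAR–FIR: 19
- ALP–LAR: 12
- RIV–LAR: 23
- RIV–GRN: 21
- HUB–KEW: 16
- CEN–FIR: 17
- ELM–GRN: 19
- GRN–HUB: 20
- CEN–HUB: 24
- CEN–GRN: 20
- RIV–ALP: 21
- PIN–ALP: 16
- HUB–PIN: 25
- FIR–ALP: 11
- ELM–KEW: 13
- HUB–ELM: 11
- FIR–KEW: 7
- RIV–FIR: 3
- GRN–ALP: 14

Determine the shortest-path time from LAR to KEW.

26 min

Enumerating some paths:
LAR - ALP - FIR - KEW: 12+11+7 = 30
LAR - FIR - KEW: 19+7 = 26
The minimum is 26 min via LAR - FIR - KEW.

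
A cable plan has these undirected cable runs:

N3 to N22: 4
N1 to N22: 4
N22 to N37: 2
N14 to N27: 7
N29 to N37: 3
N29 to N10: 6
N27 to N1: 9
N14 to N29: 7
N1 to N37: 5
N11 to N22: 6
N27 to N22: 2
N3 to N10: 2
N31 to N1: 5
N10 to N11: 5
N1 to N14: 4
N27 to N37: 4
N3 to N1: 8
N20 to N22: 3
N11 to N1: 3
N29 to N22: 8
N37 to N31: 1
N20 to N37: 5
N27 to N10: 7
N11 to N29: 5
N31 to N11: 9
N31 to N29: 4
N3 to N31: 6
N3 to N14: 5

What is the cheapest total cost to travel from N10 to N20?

Settle nodes by increasing distance from N10:
N10: 0
N3: 2  (via N10)
N11: 5  (via N10)
N22: 6  (via N3)
N29: 6  (via N10)
N27: 7  (via N10)
N14: 7  (via N3)
N31: 8  (via N3)
N1: 8  (via N11)
N37: 8  (via N22)
N20: 9  (via N22)
Shortest route: N10 → N3 → N22 → N20 = 9.

9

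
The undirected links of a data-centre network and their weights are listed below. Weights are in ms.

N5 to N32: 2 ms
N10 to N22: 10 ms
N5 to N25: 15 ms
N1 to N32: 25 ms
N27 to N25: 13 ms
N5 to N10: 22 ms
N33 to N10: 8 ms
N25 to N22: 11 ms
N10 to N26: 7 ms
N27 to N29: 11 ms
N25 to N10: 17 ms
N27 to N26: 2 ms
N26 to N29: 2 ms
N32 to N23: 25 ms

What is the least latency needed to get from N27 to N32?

30 ms

Enumerating some paths:
N27 → N25 → N5 → N32: 13+15+2 = 30
N27 → N26 → N10 → N5 → N32: 2+7+22+2 = 33
N27 → N26 → N10 → N25 → N5 → N32: 2+7+17+15+2 = 43
The minimum is 30 ms via N27 → N25 → N5 → N32.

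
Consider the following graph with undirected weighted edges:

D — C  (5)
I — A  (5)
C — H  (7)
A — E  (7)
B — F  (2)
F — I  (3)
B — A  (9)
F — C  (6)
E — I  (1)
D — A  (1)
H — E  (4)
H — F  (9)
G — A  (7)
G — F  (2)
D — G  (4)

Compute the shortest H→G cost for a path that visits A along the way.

15

Best H to A: H → E → I → A costing 10
Best A to G: A → D → G costing 5
Total via A: 10 + 5 = 15.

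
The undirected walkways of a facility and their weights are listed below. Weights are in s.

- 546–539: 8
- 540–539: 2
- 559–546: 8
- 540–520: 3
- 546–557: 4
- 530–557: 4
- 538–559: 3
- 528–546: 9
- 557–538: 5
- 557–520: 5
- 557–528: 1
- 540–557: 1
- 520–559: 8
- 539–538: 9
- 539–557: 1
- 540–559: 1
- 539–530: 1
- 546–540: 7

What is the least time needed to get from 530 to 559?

4 s

Compare a few routes:
530 → 557 → 540 → 559: 4+1+1 = 6
530 → 557 → 539 → 540 → 559: 4+1+2+1 = 8
530 → 539 → 540 → 559: 1+2+1 = 4
Cheapest is 530 → 539 → 540 → 559 at 4 s.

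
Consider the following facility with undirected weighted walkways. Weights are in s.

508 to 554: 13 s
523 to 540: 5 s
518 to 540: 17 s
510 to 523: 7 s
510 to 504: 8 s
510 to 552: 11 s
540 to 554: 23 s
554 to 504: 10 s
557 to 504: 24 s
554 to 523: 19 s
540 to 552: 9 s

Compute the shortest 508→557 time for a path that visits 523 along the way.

71 s

Shortest 508→523: 508–554–523 = 32
Best 523 to 557: 523–510–504–557 costing 39
Total via 523: 32 + 39 = 71 s.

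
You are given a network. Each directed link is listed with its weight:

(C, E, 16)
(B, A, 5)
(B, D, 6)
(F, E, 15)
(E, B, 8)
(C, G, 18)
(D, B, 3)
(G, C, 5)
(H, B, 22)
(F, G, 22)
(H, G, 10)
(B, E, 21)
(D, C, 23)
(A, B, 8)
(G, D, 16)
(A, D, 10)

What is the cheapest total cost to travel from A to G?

Enumerating some paths:
A–B–D–C–G: 8+6+23+18 = 55
A–D–C–G: 10+23+18 = 51
The minimum is 51 via A–D–C–G.

51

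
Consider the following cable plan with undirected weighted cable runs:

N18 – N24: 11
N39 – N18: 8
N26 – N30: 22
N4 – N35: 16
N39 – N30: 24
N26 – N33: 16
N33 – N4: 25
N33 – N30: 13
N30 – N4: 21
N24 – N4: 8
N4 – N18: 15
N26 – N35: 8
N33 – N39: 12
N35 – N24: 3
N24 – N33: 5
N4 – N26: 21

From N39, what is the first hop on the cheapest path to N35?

Compare a few routes:
N39 - N18 - N24 - N35: 8+11+3 = 22
N39 - N33 - N24 - N35: 12+5+3 = 20
Cheapest is N39 - N33 - N24 - N35 at 20.
So from N39 the first move is to N33.

N33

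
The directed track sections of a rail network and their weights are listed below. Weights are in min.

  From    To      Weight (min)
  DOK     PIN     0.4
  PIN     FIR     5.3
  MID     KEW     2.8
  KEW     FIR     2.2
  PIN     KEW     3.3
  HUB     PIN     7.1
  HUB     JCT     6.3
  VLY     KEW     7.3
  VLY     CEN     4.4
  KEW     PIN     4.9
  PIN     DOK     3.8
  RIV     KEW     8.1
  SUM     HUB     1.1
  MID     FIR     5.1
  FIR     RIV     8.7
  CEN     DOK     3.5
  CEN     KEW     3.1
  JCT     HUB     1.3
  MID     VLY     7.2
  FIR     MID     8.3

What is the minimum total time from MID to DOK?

Shortest distances from MID:
MID: 0
KEW: 2.8  (via MID)
FIR: 5  (via KEW)
VLY: 7.2  (via MID)
PIN: 7.7  (via KEW)
DOK: 11.5  (via PIN)
Shortest route: MID → KEW → PIN → DOK = 11.5 min.

11.5 min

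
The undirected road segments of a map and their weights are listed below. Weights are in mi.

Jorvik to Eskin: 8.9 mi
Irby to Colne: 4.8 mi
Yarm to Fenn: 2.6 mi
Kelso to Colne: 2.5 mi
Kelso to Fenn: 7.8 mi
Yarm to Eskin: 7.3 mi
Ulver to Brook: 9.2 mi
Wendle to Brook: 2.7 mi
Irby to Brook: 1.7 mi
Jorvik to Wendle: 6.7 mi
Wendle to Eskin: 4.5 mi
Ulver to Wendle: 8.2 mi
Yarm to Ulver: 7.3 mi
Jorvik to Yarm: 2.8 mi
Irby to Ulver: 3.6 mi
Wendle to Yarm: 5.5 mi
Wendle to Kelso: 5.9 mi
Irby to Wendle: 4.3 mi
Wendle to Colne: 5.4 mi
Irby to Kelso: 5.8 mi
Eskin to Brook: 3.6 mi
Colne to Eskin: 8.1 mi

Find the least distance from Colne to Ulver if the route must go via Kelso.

Shortest Colne→Kelso: Colne → Kelso = 2.5
Best Kelso to Ulver: Kelso → Irby → Ulver costing 9.4
Total via Kelso: 2.5 + 9.4 = 11.9 mi.

11.9 mi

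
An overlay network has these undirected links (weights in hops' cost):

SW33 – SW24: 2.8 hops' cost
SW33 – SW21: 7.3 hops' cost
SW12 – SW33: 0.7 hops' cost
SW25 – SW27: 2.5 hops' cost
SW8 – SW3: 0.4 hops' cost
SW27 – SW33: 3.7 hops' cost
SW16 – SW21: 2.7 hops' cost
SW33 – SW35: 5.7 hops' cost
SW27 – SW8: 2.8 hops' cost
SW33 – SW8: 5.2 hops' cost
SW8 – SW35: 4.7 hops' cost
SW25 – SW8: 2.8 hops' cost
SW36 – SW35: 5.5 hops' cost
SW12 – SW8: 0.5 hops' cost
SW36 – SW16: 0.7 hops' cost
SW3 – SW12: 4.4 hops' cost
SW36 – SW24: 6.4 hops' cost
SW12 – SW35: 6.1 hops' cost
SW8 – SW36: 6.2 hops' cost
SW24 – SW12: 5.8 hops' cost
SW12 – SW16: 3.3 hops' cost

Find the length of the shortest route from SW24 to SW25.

Enumerating some paths:
SW24 - SW12 - SW8 - SW25: 5.8+0.5+2.8 = 9.1
SW24 - SW33 - SW27 - SW25: 2.8+3.7+2.5 = 9
SW24 - SW33 - SW12 - SW8 - SW25: 2.8+0.7+0.5+2.8 = 6.8
SW24 - SW33 - SW12 - SW8 - SW27 - SW25: 2.8+0.7+0.5+2.8+2.5 = 9.3
Cheapest is SW24 - SW33 - SW12 - SW8 - SW25 at 6.8 hops' cost.

6.8 hops' cost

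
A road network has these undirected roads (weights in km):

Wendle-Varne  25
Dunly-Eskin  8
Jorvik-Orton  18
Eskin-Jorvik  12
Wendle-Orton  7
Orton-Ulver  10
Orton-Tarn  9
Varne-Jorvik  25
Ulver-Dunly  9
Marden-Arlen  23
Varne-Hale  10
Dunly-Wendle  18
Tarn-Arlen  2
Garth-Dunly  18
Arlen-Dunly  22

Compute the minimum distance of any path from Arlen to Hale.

Shortest distances from Arlen:
Arlen: 0
Tarn: 2  (via Arlen)
Orton: 11  (via Tarn)
Wendle: 18  (via Orton)
Ulver: 21  (via Orton)
Dunly: 22  (via Arlen)
Marden: 23  (via Arlen)
Jorvik: 29  (via Orton)
Eskin: 30  (via Dunly)
Garth: 40  (via Dunly)
Varne: 43  (via Wendle)
Hale: 53  (via Varne)
Shortest route: Arlen → Tarn → Orton → Wendle → Varne → Hale = 53 km.

53 km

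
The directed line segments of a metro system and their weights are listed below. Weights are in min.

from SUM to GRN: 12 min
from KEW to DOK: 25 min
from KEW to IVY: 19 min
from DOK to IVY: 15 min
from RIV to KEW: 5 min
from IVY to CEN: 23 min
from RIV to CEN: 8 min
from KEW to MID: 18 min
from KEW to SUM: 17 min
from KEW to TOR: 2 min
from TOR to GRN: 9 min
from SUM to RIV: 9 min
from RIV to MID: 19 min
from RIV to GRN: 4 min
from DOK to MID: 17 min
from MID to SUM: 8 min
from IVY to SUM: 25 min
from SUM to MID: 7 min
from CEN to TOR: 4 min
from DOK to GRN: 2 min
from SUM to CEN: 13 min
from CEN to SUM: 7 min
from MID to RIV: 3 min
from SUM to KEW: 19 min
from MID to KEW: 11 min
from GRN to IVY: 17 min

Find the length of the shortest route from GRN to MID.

49 min

Candidate routes:
GRN–IVY–SUM–RIV–MID: 17+25+9+19 = 70
GRN–IVY–SUM–RIV–KEW–MID: 17+25+9+5+18 = 74
GRN–IVY–CEN–SUM–MID: 17+23+7+7 = 54
GRN–IVY–SUM–MID: 17+25+7 = 49
Cheapest is GRN–IVY–SUM–MID at 49 min.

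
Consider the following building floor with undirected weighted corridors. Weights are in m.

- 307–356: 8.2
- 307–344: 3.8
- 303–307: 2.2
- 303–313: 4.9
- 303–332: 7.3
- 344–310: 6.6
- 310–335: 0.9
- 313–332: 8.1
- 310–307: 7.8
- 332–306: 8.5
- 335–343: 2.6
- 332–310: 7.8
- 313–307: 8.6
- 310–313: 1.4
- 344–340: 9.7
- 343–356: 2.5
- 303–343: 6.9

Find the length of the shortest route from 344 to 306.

21.8 m

Enumerating some paths:
344 → 310 → 332 → 306: 6.6+7.8+8.5 = 22.9
344 → 310 → 313 → 332 → 306: 6.6+1.4+8.1+8.5 = 24.6
344 → 307 → 303 → 313 → 332 → 306: 3.8+2.2+4.9+8.1+8.5 = 27.5
344 → 307 → 303 → 332 → 306: 3.8+2.2+7.3+8.5 = 21.8
The minimum is 21.8 m via 344 → 307 → 303 → 332 → 306.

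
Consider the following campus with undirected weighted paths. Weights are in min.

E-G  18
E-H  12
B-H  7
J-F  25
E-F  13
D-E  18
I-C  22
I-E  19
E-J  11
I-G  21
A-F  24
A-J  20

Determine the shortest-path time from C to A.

72 min

Shortest distances from C:
C: 0
I: 22  (via C)
E: 41  (via I)
G: 43  (via I)
J: 52  (via E)
H: 53  (via E)
F: 54  (via E)
D: 59  (via E)
B: 60  (via H)
A: 72  (via J)
Shortest route: C → I → E → J → A = 72 min.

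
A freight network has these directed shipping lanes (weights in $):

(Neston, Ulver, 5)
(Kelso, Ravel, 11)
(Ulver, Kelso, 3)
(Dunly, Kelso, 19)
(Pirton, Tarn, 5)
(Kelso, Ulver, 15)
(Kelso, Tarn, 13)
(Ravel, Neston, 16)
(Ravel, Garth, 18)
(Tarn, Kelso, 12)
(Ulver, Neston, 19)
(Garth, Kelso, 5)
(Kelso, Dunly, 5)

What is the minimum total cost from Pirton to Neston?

$44

Candidate routes:
Pirton–Tarn–Kelso–Ulver–Neston: 5+12+15+19 = 51
Pirton–Tarn–Kelso–Ravel–Neston: 5+12+11+16 = 44
Cheapest is Pirton–Tarn–Kelso–Ravel–Neston at $44.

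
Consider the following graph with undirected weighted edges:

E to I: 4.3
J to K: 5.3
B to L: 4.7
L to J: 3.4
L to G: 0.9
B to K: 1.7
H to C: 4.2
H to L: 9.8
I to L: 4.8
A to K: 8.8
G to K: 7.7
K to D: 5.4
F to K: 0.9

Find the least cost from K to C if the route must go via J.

Shortest K→J: K → J = 5.3
Best J to C: J → L → H → C costing 17.4
Total via J: 5.3 + 17.4 = 22.7.

22.7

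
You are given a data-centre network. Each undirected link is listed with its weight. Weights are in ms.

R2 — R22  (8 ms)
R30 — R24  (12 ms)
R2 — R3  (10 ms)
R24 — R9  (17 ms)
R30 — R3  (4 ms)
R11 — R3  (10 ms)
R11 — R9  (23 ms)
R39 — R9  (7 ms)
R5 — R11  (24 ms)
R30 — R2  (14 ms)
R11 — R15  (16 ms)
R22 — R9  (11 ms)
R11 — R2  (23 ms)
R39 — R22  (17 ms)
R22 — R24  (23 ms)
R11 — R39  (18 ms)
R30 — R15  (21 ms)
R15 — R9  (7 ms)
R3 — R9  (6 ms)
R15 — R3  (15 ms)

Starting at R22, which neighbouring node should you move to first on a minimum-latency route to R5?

Candidate routes:
R22 - R9 - R3 - R11 - R5: 11+6+10+24 = 51
R22 - R2 - R3 - R11 - R5: 8+10+10+24 = 52
The minimum is 51 ms via R22 - R9 - R3 - R11 - R5.
So from R22 the first move is to R9.

R9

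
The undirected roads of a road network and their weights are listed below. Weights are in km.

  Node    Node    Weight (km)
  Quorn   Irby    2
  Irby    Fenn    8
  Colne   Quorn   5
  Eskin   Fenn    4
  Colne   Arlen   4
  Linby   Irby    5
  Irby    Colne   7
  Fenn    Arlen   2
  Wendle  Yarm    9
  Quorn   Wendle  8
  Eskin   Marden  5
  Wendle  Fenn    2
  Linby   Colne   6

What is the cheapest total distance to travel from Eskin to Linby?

Shortest distances from Eskin:
Eskin: 0
Fenn: 4  (via Eskin)
Marden: 5  (via Eskin)
Arlen: 6  (via Fenn)
Wendle: 6  (via Fenn)
Colne: 10  (via Arlen)
Irby: 12  (via Fenn)
Quorn: 14  (via Wendle)
Yarm: 15  (via Wendle)
Linby: 16  (via Colne)
Shortest route: Eskin–Fenn–Arlen–Colne–Linby = 16 km.

16 km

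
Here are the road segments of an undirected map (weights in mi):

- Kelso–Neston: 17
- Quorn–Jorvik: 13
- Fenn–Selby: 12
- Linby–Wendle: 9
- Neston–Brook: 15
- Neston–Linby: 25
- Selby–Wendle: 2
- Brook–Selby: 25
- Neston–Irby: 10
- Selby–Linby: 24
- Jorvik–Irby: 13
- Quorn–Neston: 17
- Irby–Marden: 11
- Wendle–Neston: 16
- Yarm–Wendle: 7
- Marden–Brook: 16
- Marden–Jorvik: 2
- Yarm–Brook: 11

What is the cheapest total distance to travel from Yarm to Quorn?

40 mi

Compare a few routes:
Yarm–Wendle–Neston–Quorn: 7+16+17 = 40
Yarm–Brook–Marden–Jorvik–Quorn: 11+16+2+13 = 42
Cheapest is Yarm–Wendle–Neston–Quorn at 40 mi.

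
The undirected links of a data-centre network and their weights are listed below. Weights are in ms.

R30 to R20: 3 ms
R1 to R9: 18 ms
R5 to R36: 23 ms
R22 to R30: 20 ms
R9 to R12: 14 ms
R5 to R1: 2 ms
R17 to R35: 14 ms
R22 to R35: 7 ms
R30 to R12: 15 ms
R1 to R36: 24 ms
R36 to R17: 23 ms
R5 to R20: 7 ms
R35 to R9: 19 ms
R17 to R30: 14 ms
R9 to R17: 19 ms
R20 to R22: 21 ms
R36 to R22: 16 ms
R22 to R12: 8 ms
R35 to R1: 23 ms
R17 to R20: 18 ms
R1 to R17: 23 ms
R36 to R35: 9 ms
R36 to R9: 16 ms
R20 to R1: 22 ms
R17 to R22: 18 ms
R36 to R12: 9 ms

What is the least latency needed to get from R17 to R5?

Shortest distances from R17:
R17: 0
R30: 14  (via R17)
R35: 14  (via R17)
R20: 17  (via R30)
R22: 18  (via R17)
R9: 19  (via R17)
R1: 23  (via R17)
R36: 23  (via R17)
R5: 24  (via R20)
Shortest route: R17 → R30 → R20 → R5 = 24 ms.

24 ms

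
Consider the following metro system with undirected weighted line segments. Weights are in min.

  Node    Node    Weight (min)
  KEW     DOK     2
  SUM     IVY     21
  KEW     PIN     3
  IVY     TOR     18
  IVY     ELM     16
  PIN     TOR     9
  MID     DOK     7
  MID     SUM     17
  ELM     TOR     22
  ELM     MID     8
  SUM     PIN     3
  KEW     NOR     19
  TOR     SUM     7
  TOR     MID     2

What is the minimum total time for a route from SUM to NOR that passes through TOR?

Best SUM to TOR: SUM → TOR costing 7
Best TOR to NOR: TOR → MID → DOK → KEW → NOR costing 30
Total via TOR: 7 + 30 = 37 min.

37 min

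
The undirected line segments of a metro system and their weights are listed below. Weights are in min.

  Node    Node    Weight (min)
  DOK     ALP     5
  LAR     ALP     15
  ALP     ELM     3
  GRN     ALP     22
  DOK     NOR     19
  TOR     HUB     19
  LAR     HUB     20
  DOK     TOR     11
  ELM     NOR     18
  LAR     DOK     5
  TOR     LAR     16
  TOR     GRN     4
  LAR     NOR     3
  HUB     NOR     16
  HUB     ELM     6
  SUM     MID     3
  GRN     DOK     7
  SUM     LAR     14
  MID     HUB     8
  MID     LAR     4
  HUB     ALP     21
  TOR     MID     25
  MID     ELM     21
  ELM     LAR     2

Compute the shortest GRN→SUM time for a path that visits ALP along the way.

24 min

Shortest GRN→ALP: GRN–DOK–ALP = 12
Shortest ALP→SUM: ALP–ELM–LAR–MID–SUM = 12
Total via ALP: 12 + 12 = 24 min.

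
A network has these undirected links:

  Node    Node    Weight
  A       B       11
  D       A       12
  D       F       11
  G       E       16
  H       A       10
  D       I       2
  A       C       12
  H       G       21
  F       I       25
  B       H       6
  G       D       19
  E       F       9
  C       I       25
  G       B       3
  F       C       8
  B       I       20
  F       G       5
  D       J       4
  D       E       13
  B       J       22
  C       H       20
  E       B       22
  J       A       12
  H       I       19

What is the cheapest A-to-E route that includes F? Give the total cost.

28

Best A to F: A–B–G–F costing 19
Shortest F→E: F–E = 9
Total via F: 19 + 9 = 28.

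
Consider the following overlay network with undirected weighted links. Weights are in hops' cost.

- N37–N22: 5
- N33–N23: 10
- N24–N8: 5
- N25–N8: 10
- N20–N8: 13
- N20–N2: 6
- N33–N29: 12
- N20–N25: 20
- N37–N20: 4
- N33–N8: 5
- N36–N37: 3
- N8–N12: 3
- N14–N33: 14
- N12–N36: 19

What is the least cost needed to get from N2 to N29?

Running Dijkstra from N2:
N2: 0
N20: 6  (via N2)
N37: 10  (via N20)
N36: 13  (via N37)
N22: 15  (via N37)
N8: 19  (via N20)
N12: 22  (via N8)
N33: 24  (via N8)
N24: 24  (via N8)
N25: 26  (via N20)
N23: 34  (via N33)
N29: 36  (via N33)
Shortest route: N2 → N20 → N8 → N33 → N29 = 36 hops' cost.

36 hops' cost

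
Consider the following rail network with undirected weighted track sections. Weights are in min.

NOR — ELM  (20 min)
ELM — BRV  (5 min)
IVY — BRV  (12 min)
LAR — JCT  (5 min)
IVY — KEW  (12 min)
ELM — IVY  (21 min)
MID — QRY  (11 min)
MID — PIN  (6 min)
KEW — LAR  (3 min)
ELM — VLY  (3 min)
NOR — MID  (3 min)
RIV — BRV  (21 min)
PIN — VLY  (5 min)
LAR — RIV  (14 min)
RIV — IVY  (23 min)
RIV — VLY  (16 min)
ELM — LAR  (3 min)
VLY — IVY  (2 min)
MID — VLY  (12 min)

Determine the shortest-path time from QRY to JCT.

Running Dijkstra from QRY:
QRY: 0
MID: 11  (via QRY)
NOR: 14  (via MID)
PIN: 17  (via MID)
VLY: 22  (via PIN)
IVY: 24  (via VLY)
ELM: 25  (via VLY)
LAR: 28  (via ELM)
BRV: 30  (via ELM)
KEW: 31  (via LAR)
JCT: 33  (via LAR)
Shortest route: QRY → MID → PIN → VLY → ELM → LAR → JCT = 33 min.

33 min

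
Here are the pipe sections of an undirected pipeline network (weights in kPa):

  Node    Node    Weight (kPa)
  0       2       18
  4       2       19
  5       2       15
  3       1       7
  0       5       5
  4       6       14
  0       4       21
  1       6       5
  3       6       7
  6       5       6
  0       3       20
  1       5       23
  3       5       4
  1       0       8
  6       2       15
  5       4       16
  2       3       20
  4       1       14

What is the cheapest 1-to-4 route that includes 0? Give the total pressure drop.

29 kPa

Best 1 to 0: 1 → 0 costing 8
Best 0 to 4: 0 → 4 costing 21
Total via 0: 8 + 21 = 29 kPa.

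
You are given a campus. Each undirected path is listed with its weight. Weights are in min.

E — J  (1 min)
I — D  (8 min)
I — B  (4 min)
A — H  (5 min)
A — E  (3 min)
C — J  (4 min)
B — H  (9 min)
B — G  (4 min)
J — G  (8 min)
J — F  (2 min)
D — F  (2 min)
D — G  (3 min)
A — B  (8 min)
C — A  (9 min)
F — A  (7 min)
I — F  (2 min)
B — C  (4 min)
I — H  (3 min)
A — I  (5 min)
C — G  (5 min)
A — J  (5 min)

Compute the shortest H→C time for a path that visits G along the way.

Shortest H→G: H → I → F → D → G = 10
Shortest G→C: G → C = 5
Total via G: 10 + 5 = 15 min.

15 min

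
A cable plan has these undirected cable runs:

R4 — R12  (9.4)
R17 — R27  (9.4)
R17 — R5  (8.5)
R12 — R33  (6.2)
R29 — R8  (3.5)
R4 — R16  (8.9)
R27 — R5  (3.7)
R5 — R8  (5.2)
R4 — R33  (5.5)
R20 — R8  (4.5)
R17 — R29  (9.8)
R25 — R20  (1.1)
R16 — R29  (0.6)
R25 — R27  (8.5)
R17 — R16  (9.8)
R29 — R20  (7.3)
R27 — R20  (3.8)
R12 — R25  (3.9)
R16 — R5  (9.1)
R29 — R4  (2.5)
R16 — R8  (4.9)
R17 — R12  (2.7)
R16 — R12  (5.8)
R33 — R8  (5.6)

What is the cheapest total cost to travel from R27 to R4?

13.6

Running Dijkstra from R27:
R27: 0
R5: 3.7  (via R27)
R20: 3.8  (via R27)
R25: 4.9  (via R20)
R8: 8.3  (via R20)
R12: 8.8  (via R25)
R17: 9.4  (via R27)
R29: 11.1  (via R20)
R16: 11.7  (via R29)
R4: 13.6  (via R29)
Shortest route: R27–R20–R29–R4 = 13.6.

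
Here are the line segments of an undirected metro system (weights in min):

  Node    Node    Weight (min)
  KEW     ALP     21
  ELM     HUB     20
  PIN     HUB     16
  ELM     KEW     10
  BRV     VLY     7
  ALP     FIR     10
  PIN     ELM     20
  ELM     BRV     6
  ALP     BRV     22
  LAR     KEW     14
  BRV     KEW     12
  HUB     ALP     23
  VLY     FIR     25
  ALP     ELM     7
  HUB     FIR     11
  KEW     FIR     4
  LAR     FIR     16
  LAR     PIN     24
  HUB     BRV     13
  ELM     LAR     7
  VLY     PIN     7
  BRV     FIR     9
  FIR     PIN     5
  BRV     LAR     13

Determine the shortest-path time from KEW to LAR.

Enumerating some paths:
KEW–ELM–LAR: 10+7 = 17
KEW–LAR: 14 = 14
KEW–FIR–LAR: 4+16 = 20
KEW–BRV–ELM–LAR: 12+6+7 = 25
The minimum is 14 min via KEW–LAR.

14 min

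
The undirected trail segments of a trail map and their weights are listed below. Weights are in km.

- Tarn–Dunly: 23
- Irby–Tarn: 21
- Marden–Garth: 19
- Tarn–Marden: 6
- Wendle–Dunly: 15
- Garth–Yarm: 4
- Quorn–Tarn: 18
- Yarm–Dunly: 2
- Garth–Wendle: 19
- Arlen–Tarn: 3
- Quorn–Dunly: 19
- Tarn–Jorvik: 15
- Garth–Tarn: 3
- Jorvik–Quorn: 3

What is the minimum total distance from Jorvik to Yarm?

22 km

Enumerating some paths:
Jorvik → Quorn → Dunly → Yarm: 3+19+2 = 24
Jorvik → Tarn → Garth → Yarm: 15+3+4 = 22
The minimum is 22 km via Jorvik → Tarn → Garth → Yarm.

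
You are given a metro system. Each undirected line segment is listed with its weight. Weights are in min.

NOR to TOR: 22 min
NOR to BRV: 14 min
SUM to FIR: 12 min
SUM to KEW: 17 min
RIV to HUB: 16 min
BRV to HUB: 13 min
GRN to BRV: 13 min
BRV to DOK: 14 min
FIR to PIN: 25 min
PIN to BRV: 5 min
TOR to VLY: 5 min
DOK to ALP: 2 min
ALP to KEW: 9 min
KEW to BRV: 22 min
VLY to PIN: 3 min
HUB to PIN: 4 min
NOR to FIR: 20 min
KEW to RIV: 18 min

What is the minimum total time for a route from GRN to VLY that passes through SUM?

92 min

Best GRN to SUM: GRN–BRV–KEW–SUM costing 52
Shortest SUM→VLY: SUM–FIR–PIN–VLY = 40
Total via SUM: 52 + 40 = 92 min.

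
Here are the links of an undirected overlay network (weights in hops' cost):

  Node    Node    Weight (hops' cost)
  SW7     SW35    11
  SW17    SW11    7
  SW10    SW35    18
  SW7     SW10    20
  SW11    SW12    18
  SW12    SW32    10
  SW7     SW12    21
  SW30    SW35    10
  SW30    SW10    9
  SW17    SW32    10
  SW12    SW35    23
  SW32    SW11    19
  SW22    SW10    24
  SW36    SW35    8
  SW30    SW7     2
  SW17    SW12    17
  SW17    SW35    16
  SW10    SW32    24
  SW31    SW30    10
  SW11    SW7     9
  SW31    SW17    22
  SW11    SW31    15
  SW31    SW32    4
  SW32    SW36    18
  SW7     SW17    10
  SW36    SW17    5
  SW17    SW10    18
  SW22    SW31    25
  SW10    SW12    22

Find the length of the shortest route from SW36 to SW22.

Settle nodes by increasing distance from SW36:
SW36: 0
SW17: 5  (via SW36)
SW35: 8  (via SW36)
SW11: 12  (via SW17)
SW32: 15  (via SW17)
SW7: 15  (via SW17)
SW30: 17  (via SW7)
SW31: 19  (via SW32)
SW12: 22  (via SW17)
SW10: 23  (via SW17)
SW22: 44  (via SW31)
Shortest route: SW36 → SW17 → SW32 → SW31 → SW22 = 44 hops' cost.

44 hops' cost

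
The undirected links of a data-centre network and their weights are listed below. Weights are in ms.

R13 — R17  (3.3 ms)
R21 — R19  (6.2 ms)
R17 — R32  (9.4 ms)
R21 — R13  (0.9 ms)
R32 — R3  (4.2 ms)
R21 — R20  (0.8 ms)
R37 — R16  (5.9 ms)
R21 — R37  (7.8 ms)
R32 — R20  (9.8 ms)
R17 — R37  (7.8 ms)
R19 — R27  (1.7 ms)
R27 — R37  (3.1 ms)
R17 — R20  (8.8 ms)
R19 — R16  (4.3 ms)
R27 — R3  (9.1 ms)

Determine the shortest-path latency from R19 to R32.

Running Dijkstra from R19:
R19: 0
R27: 1.7  (via R19)
R16: 4.3  (via R19)
R37: 4.8  (via R27)
R21: 6.2  (via R19)
R20: 7  (via R21)
R13: 7.1  (via R21)
R17: 10.4  (via R13)
R3: 10.8  (via R27)
R32: 15  (via R3)
Shortest route: R19–R27–R3–R32 = 15 ms.

15 ms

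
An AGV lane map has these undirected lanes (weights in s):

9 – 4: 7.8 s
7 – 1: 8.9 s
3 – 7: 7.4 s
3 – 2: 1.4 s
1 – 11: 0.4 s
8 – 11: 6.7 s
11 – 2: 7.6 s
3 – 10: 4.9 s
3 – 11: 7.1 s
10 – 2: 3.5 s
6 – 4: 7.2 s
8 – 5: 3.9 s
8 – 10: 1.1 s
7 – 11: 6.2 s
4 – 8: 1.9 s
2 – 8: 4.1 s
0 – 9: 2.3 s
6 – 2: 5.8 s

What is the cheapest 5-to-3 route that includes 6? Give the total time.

Shortest 5→6: 5–8–4–6 = 13
Shortest 6→3: 6–2–3 = 7.2
Total via 6: 13 + 7.2 = 20.2 s.

20.2 s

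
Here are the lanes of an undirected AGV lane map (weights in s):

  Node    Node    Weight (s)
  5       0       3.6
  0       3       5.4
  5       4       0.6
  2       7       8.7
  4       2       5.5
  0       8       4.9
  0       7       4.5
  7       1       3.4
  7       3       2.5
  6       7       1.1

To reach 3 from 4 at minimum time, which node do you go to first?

Candidate routes:
4 - 5 - 0 - 3: 0.6+3.6+5.4 = 9.6
4 - 5 - 0 - 7 - 3: 0.6+3.6+4.5+2.5 = 11.2
The minimum is 9.6 s via 4 - 5 - 0 - 3.
So from 4 the first move is to 5.

5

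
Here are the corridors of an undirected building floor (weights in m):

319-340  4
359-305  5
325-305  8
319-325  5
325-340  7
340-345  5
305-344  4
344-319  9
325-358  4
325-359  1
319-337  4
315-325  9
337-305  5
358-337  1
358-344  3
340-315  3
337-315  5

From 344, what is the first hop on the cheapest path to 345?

Candidate routes:
344 → 358 → 337 → 319 → 340 → 345: 3+1+4+4+5 = 17
344 → 319 → 340 → 345: 9+4+5 = 18
344 → 358 → 325 → 340 → 345: 3+4+7+5 = 19
Cheapest is 344 → 358 → 337 → 319 → 340 → 345 at 17 m.
So from 344 the first move is to 358.

358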